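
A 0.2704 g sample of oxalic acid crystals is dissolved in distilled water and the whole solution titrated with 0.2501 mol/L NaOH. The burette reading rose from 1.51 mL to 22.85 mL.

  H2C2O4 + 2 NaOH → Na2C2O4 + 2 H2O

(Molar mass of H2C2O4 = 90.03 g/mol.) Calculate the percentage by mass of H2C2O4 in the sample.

88.85 %

n(NaOH) = 0.02134 L × 0.2501 mol/L = 5.337 × 10^-3 mol
From the 1:2 ratio, n(H2C2O4) = 1/2 × 5.337 × 10^-3 = 2.669 × 10^-3 mol
mass of H2C2O4 = 2.669 × 10^-3 × 90.03 g/mol = 0.2403 g
% H2C2O4 = 0.2403 / 0.2704 × 100 = 88.85 %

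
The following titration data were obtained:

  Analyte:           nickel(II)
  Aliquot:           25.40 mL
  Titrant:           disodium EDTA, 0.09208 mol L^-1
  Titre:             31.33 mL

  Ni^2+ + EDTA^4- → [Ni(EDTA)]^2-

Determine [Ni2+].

n(EDTA) = 0.03133 L × 0.09208 mol/L = 2.885 × 10^-3 mol
n(Ni2+) = 2.885 × 10^-3 mol (1:1 mole ratio)
[Ni2+] = 2.885 × 10^-3 mol / 0.02540 L = 0.1136 mol/L

0.1136 mol/L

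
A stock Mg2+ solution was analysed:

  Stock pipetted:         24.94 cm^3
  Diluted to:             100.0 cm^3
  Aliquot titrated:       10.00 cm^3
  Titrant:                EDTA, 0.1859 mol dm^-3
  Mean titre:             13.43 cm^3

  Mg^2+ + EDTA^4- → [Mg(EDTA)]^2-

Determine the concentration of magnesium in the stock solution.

1.001 mol/L

n(EDTA) = 0.01343 × 0.1859 = 2.497 × 10^-3 mol
n(Mg2+) in the aliquot = 2.497 × 10^-3 mol (1:1 ratio)
[Mg2+]_dilute = 2.497 × 10^-3 / 0.01000 = 0.2497 mol/L
Dilution factor = 100.0 / 24.94 = 4.010
[Mg2+]_stock = 0.2497 × 4.010 = 1.001 mol/L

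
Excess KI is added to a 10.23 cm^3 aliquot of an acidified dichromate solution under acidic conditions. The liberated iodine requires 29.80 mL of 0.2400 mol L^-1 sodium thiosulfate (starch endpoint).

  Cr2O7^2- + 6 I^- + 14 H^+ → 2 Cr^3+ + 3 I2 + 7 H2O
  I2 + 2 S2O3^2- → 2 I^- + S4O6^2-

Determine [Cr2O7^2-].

n(S2O3^2-) = 0.02980 × 0.2400 = 7.152 × 10^-3 mol
n(I2) = n(S2O3^2-)/2 = 3.576 × 10^-3 mol
From the 1:3 ratio, n(Cr2O7^2-) in the aliquot = 1/3 × 3.576 × 10^-3 = 1.192 × 10^-3 mol
[Cr2O7^2-] = 1.192 × 10^-3 / 0.01023 = 0.1165 mol/L

0.1165 mol/L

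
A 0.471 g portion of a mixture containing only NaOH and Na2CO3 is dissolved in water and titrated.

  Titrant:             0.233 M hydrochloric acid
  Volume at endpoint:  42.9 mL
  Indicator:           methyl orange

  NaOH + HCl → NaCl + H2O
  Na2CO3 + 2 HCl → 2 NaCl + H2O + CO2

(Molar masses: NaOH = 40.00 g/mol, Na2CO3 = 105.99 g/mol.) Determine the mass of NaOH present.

n(HCl) = 0.0429 × 0.233 = 10.00 × 10^-3 mol
Let x = n(NaOH), y = n(Na2CO3).
Titrant: 1x + 2y = 10.00 × 10^-3;  mass: 40.00x + 105.99y = 0.471
Solving, x = 4.52 × 10^-3 mol, y = 2.74 × 10^-3 mol
mass of NaOH = 4.52 × 10^-3 × 40.00 = 0.181 g

0.181 g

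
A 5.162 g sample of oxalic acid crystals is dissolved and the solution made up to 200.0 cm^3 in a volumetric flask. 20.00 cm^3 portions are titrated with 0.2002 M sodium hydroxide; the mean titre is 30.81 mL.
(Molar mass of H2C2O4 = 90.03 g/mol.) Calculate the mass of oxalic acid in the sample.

2.777 g

H2C2O4 + 2 NaOH → Na2C2O4 + 2 H2O
n(NaOH) per titration = 0.03081 × 0.2002 = 6.168 × 10^-3 mol
From the 1:2 ratio, n(H2C2O4) in each aliquot = 1/2 × 6.168 × 10^-3 = 3.084 × 10^-3 mol
n(H2C2O4) in the whole flask = 3.084 × 10^-3 × 200.0/20.00 = 0.03084 mol
mass of H2C2O4 = 0.03084 × 90.03 = 2.777 g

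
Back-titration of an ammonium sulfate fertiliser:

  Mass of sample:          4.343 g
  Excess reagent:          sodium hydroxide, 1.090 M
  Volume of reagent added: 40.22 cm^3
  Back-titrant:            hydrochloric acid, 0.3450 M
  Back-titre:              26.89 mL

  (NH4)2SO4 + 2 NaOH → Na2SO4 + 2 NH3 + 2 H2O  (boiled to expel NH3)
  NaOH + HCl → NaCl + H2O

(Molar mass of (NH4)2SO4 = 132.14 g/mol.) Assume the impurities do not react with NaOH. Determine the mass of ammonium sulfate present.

n(NaOH) added = 0.04022 × 1.090 = 0.04384 mol
n(HCl) used in back-titration = 0.02689 × 0.3450 = 9.277 × 10^-3 mol
n(NaOH) left over = 9.277 × 10^-3 mol (1:1 ratio)
n(NaOH) consumed by analyte = 0.04384 − 9.277 × 10^-3 = 0.03456 mol
From the 1:2 ratio, n((NH4)2SO4) = 1/2 × 0.03456 = 0.01728 mol
mass of (NH4)2SO4 = 0.01728 × 132.14 = 2.284 g

2.284 g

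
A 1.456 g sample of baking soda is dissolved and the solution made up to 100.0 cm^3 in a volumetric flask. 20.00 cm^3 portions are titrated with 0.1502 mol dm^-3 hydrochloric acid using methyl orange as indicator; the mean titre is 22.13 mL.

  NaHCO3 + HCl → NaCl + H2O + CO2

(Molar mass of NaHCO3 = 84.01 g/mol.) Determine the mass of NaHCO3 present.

1.396 g

n(HCl) per titration = 0.02213 × 0.1502 = 3.324 × 10^-3 mol
n(NaHCO3) in each aliquot = 3.324 × 10^-3 mol (1:1 ratio)
n(NaHCO3) in the whole flask = 3.324 × 10^-3 × 100.0/20.00 = 0.01662 mol
mass of NaHCO3 = 0.01662 × 84.01 = 1.396 g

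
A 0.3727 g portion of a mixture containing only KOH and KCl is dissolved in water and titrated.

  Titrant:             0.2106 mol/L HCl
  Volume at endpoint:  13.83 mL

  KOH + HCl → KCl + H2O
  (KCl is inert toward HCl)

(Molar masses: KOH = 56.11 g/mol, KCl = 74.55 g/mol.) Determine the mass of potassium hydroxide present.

n(HCl) = 0.01383 × 0.2106 = 2.913 × 10^-3 mol
Let x = n(KOH), y = n(KCl).
Titrant: 1x = 2.913 × 10^-3;  mass: 56.11x + 74.55y = 0.3727
Solving, x = 2.913 × 10^-3 mol, y = 2.807 × 10^-3 mol
mass of KOH = 2.913 × 10^-3 × 56.11 = 0.1634 g

0.1634 g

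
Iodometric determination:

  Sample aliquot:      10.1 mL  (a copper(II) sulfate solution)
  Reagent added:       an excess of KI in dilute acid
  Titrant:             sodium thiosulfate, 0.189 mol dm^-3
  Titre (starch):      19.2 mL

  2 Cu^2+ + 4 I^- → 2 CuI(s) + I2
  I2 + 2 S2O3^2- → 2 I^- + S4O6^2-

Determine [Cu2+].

0.359 mol/L

n(S2O3^2-) = 0.0192 × 0.189 = 3.63 × 10^-3 mol
n(I2) = n(S2O3^2-)/2 = 1.81 × 10^-3 mol
From the 2:1 ratio, n(Cu2+) in the aliquot = 2/1 × 1.81 × 10^-3 = 3.63 × 10^-3 mol
[Cu2+] = 3.63 × 10^-3 / 0.0101 = 0.359 mol/L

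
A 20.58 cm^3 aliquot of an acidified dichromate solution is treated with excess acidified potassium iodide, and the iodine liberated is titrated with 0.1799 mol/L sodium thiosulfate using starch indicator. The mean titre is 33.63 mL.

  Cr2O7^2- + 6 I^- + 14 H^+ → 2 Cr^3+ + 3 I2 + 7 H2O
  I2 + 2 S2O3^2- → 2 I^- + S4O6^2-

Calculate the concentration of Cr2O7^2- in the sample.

n(S2O3^2-) = 0.03363 × 0.1799 = 6.050 × 10^-3 mol
n(I2) = n(S2O3^2-)/2 = 3.025 × 10^-3 mol
From the 1:3 ratio, n(Cr2O7^2-) in the aliquot = 1/3 × 3.025 × 10^-3 = 1.008 × 10^-3 mol
[Cr2O7^2-] = 1.008 × 10^-3 / 0.02058 = 0.04900 mol/L

0.04900 mol/L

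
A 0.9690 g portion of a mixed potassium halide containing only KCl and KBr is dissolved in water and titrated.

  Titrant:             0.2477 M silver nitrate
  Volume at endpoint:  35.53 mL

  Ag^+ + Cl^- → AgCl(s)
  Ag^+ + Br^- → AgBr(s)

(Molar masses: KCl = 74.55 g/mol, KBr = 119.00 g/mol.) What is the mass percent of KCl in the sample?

13.55 %

n(AgNO3) = 0.03553 × 0.2477 = 8.801 × 10^-3 mol
Let x = n(KCl), y = n(KBr).
Titrant: 1x + 1y = 8.801 × 10^-3;  mass: 74.55x + 119.00y = 0.9690
Solving, x = 1.761 × 10^-3 mol, y = 7.039 × 10^-3 mol
mass of KCl = 1.761 × 10^-3 × 74.55 = 0.1313 g
% KCl = 0.1313 / 0.9690 × 100 = 13.55 %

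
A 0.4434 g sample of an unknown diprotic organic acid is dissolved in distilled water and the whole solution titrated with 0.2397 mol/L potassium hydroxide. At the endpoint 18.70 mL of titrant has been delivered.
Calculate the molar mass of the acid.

n(KOH) = 0.01870 L × 0.2397 mol/L = 4.482 × 10^-3 mol
From the 1:2 ratio, n(H2A) = 1/2 × 4.482 × 10^-3 = 2.241 × 10^-3 mol
M = m / n = 0.4434 g / 2.241 × 10^-3 mol = 197.8 g/mol

197.8 g/mol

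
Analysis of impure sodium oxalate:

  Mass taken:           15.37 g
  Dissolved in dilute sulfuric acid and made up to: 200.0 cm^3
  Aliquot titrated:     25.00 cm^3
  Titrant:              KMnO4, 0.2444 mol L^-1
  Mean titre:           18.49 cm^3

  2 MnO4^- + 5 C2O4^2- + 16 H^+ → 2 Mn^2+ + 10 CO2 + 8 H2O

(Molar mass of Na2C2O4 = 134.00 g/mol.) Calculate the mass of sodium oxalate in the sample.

12.11 g

n(KMnO4) per titration = 0.01849 × 0.2444 = 4.519 × 10^-3 mol
From the 5:2 ratio, n(Na2C2O4) in each aliquot = 5/2 × 4.519 × 10^-3 = 0.01130 mol
n(Na2C2O4) in the whole flask = 0.01130 × 200.0/25.00 = 0.09038 mol
mass of Na2C2O4 = 0.09038 × 134.00 = 12.11 g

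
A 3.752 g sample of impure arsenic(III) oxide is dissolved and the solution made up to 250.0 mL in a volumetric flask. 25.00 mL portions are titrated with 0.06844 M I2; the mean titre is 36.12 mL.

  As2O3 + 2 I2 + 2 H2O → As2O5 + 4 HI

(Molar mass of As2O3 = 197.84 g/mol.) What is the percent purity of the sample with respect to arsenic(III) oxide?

65.17 %

n(I2) per titration = 0.03612 × 0.06844 = 2.472 × 10^-3 mol
From the 1:2 ratio, n(As2O3) in each aliquot = 1/2 × 2.472 × 10^-3 = 1.236 × 10^-3 mol
n(As2O3) in the whole flask = 1.236 × 10^-3 × 250.0/25.00 = 0.01236 mol
mass of As2O3 = 0.01236 × 197.84 = 2.445 g
% As2O3 = 2.445 / 3.752 × 100 = 65.17 %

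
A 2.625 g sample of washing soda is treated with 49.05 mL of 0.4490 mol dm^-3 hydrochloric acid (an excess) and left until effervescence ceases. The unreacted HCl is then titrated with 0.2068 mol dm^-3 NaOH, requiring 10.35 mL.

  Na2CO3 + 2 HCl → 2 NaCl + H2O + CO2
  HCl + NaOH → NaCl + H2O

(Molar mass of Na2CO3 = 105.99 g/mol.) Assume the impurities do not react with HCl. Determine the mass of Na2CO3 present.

1.054 g

n(HCl) added = 0.04905 × 0.4490 = 0.02202 mol
n(NaOH) used in back-titration = 0.01035 × 0.2068 = 2.140 × 10^-3 mol
n(HCl) left over = 2.140 × 10^-3 mol (1:1 ratio)
n(HCl) consumed by analyte = 0.02202 − 2.140 × 10^-3 = 0.01988 mol
From the 1:2 ratio, n(Na2CO3) = 1/2 × 0.01988 = 9.942 × 10^-3 mol
mass of Na2CO3 = 9.942 × 10^-3 × 105.99 = 1.054 g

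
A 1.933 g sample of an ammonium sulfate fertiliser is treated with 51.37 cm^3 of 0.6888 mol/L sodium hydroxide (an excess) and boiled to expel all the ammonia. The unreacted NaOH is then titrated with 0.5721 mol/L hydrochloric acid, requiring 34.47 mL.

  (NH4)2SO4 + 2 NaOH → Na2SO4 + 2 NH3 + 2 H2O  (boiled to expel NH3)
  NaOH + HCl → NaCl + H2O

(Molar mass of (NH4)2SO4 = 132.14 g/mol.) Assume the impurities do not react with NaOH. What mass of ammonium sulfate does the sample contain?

1.035 g

n(NaOH) added = 0.05137 × 0.6888 = 0.03538 mol
n(HCl) used in back-titration = 0.03447 × 0.5721 = 0.01972 mol
n(NaOH) left over = 0.01972 mol (1:1 ratio)
n(NaOH) consumed by analyte = 0.03538 − 0.01972 = 0.01566 mol
From the 1:2 ratio, n((NH4)2SO4) = 1/2 × 0.01566 = 7.832 × 10^-3 mol
mass of (NH4)2SO4 = 7.832 × 10^-3 × 132.14 = 1.035 g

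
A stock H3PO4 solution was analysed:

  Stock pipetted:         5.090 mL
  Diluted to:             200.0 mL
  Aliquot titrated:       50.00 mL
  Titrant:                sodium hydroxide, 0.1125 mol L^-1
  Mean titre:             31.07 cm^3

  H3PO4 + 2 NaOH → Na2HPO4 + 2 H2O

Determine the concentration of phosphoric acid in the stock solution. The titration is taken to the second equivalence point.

1.373 mol/L

n(NaOH) = 0.03107 × 0.1125 = 3.495 × 10^-3 mol
From the 1:2 ratio, n(H3PO4) in the aliquot = 1/2 × 3.495 × 10^-3 = 1.748 × 10^-3 mol
[H3PO4]_dilute = 1.748 × 10^-3 / 0.05000 = 0.03495 mol/L
Dilution factor = 200.0 / 5.090 = 39.29
[H3PO4]_stock = 0.03495 × 39.29 = 1.373 mol/L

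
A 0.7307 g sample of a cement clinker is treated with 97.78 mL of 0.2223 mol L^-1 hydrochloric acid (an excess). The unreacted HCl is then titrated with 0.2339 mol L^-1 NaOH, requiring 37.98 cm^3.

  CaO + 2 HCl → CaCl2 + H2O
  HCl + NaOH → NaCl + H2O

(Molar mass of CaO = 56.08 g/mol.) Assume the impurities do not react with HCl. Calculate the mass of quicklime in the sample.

0.3604 g

n(HCl) added = 0.09778 × 0.2223 = 0.02174 mol
n(NaOH) used in back-titration = 0.03798 × 0.2339 = 8.884 × 10^-3 mol
n(HCl) left over = 8.884 × 10^-3 mol (1:1 ratio)
n(HCl) consumed by analyte = 0.02174 − 8.884 × 10^-3 = 0.01285 mol
From the 1:2 ratio, n(CaO) = 1/2 × 0.01285 = 6.426 × 10^-3 mol
mass of CaO = 6.426 × 10^-3 × 56.08 = 0.3604 g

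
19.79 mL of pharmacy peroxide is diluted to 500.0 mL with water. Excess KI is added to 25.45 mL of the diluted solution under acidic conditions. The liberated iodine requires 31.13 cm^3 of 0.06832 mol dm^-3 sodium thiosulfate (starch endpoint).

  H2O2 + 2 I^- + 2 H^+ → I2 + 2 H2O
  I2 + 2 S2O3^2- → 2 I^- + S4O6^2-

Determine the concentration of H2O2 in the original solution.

1.056 mol/L

n(S2O3^2-) = 0.03113 × 0.06832 = 2.127 × 10^-3 mol
n(I2) = n(S2O3^2-)/2 = 1.063 × 10^-3 mol
n(H2O2) in the aliquot = 1.063 × 10^-3 mol (1:1 ratio)
[H2O2]_dilute = 1.063 × 10^-3 / 0.02545 = 0.04178 mol/L
[H2O2]_original = 0.04178 × 500.0/19.79 = 1.056 mol/L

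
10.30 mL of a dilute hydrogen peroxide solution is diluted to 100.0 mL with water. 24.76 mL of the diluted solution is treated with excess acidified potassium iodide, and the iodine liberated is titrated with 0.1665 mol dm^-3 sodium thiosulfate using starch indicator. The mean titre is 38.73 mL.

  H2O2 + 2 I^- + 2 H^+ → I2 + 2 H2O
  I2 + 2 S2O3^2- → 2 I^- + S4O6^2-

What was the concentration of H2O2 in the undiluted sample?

n(S2O3^2-) = 0.03873 × 0.1665 = 6.449 × 10^-3 mol
n(I2) = n(S2O3^2-)/2 = 3.224 × 10^-3 mol
n(H2O2) in the aliquot = 3.224 × 10^-3 mol (1:1 ratio)
[H2O2]_dilute = 3.224 × 10^-3 / 0.02476 = 0.1302 mol/L
[H2O2]_original = 0.1302 × 100.0/10.30 = 1.264 mol/L

1.264 mol/L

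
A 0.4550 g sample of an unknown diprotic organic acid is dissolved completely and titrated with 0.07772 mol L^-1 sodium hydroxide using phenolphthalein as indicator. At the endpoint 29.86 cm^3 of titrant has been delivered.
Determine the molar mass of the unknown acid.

392.1 g/mol

n(NaOH) = 0.02986 L × 0.07772 mol/L = 2.321 × 10^-3 mol
From the 1:2 ratio, n(H2A) = 1/2 × 2.321 × 10^-3 = 1.160 × 10^-3 mol
M = m / n = 0.4550 g / 1.160 × 10^-3 mol = 392.1 g/mol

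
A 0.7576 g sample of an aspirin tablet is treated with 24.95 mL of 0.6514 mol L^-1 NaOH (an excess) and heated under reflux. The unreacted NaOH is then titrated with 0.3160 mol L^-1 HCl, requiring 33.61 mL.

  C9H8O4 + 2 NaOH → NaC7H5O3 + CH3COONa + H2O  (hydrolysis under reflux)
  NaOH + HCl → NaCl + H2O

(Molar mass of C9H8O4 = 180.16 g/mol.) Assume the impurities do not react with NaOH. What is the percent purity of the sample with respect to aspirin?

66.96 %

n(NaOH) added = 0.02495 × 0.6514 = 0.01625 mol
n(HCl) used in back-titration = 0.03361 × 0.3160 = 0.01062 mol
n(NaOH) left over = 0.01062 mol (1:1 ratio)
n(NaOH) consumed by analyte = 0.01625 − 0.01062 = 5.632 × 10^-3 mol
From the 1:2 ratio, n(C9H8O4) = 1/2 × 5.632 × 10^-3 = 2.816 × 10^-3 mol
mass of C9H8O4 = 2.816 × 10^-3 × 180.16 = 0.5073 g
% C9H8O4 = 0.5073 / 0.7576 × 100 = 66.96 %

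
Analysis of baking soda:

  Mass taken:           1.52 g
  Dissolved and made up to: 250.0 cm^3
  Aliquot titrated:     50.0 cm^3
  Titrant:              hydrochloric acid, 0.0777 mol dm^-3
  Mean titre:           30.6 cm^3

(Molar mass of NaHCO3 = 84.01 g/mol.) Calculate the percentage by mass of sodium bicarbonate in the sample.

65.7 %

NaHCO3 + HCl → NaCl + H2O + CO2
n(HCl) per titration = 0.0306 × 0.0777 = 2.38 × 10^-3 mol
n(NaHCO3) in each aliquot = 2.38 × 10^-3 mol (1:1 ratio)
n(NaHCO3) in the whole flask = 2.38 × 10^-3 × 250.0/50.0 = 0.0119 mol
mass of NaHCO3 = 0.0119 × 84.01 = 0.999 g
% NaHCO3 = 0.999 / 1.52 × 100 = 65.7 %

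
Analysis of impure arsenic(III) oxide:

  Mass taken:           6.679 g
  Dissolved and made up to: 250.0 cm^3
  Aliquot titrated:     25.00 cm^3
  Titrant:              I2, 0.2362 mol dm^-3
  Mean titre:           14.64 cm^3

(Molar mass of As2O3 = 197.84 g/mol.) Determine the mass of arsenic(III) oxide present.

3.421 g

As2O3 + 2 I2 + 2 H2O → As2O5 + 4 HI
n(I2) per titration = 0.01464 × 0.2362 = 3.458 × 10^-3 mol
From the 1:2 ratio, n(As2O3) in each aliquot = 1/2 × 3.458 × 10^-3 = 1.729 × 10^-3 mol
n(As2O3) in the whole flask = 1.729 × 10^-3 × 250.0/25.00 = 0.01729 mol
mass of As2O3 = 0.01729 × 197.84 = 3.421 g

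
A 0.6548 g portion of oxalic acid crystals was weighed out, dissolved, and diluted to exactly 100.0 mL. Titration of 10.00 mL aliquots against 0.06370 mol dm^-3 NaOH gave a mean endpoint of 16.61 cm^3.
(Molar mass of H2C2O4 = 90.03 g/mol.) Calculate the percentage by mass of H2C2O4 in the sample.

H2C2O4 + 2 NaOH → Na2C2O4 + 2 H2O
n(NaOH) per titration = 0.01661 × 0.06370 = 1.058 × 10^-3 mol
From the 1:2 ratio, n(H2C2O4) in each aliquot = 1/2 × 1.058 × 10^-3 = 5.290 × 10^-4 mol
n(H2C2O4) in the whole flask = 5.290 × 10^-4 × 100.0/10.00 = 5.290 × 10^-3 mol
mass of H2C2O4 = 5.290 × 10^-3 × 90.03 = 0.4763 g
% H2C2O4 = 0.4763 / 0.6548 × 100 = 72.74 %

72.74 %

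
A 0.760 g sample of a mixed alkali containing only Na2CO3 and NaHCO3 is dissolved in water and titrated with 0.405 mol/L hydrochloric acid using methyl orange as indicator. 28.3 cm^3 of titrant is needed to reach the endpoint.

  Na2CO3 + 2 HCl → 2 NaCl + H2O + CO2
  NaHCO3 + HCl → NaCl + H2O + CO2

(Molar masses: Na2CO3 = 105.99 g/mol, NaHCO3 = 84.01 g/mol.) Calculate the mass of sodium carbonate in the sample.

n(HCl) = 0.0283 × 0.405 = 0.0115 mol
Let x = n(Na2CO3), y = n(NaHCO3).
Titrant: 2x + 1y = 0.0115;  mass: 105.99x + 84.01y = 0.760
Solving, x = 3.27 × 10^-3 mol, y = 4.92 × 10^-3 mol
mass of Na2CO3 = 3.27 × 10^-3 × 105.99 = 0.347 g

0.347 g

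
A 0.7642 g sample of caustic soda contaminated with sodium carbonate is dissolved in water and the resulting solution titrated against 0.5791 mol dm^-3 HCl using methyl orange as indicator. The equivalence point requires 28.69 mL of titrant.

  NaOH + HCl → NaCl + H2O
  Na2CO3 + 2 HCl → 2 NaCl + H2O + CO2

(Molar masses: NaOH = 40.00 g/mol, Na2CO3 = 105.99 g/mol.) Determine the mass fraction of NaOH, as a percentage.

46.84 %

n(HCl) = 0.02869 × 0.5791 = 0.01661 mol
Let x = n(NaOH), y = n(Na2CO3).
Titrant: 1x + 2y = 0.01661;  mass: 40.00x + 105.99y = 0.7642
Solving, x = 8.948 × 10^-3 mol, y = 3.833 × 10^-3 mol
mass of NaOH = 8.948 × 10^-3 × 40.00 = 0.3579 g
% NaOH = 0.3579 / 0.7642 × 100 = 46.84 %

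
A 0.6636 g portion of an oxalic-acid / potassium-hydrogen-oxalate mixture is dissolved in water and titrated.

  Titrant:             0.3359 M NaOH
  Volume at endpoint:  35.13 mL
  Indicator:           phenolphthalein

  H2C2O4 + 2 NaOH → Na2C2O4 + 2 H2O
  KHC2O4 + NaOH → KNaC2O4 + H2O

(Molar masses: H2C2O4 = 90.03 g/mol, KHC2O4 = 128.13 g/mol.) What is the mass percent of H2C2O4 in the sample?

69.24 %

n(NaOH) = 0.03513 × 0.3359 = 0.01180 mol
Let x = n(H2C2O4), y = n(KHC2O4).
Titrant: 2x + 1y = 0.01180;  mass: 90.03x + 128.13y = 0.6636
Solving, x = 5.104 × 10^-3 mol, y = 1.593 × 10^-3 mol
mass of H2C2O4 = 5.104 × 10^-3 × 90.03 = 0.4595 g
% H2C2O4 = 0.4595 / 0.6636 × 100 = 69.24 %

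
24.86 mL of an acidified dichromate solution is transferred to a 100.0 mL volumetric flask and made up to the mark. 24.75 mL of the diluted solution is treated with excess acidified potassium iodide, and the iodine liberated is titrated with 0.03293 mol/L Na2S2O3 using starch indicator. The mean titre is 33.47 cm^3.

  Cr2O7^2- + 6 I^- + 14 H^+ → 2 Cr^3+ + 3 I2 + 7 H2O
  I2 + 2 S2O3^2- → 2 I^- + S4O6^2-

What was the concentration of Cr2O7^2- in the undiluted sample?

n(S2O3^2-) = 0.03347 × 0.03293 = 1.102 × 10^-3 mol
n(I2) = n(S2O3^2-)/2 = 5.511 × 10^-4 mol
From the 1:3 ratio, n(Cr2O7^2-) in the aliquot = 1/3 × 5.511 × 10^-4 = 1.837 × 10^-4 mol
[Cr2O7^2-]_dilute = 1.837 × 10^-4 / 0.02475 = 0.007422 mol/L
[Cr2O7^2-]_original = 0.007422 × 100.0/24.86 = 0.02986 mol/L

0.02986 mol/L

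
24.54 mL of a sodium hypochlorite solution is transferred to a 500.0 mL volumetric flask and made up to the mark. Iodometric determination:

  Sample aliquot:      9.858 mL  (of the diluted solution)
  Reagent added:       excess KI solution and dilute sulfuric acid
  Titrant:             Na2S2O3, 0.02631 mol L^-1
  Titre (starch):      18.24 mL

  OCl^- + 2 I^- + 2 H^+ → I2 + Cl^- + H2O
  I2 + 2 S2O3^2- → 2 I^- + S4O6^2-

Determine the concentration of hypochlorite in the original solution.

n(S2O3^2-) = 0.01824 × 0.02631 = 4.799 × 10^-4 mol
n(I2) = n(S2O3^2-)/2 = 2.399 × 10^-4 mol
n(OCl^-) in the aliquot = 2.399 × 10^-4 mol (1:1 ratio)
[OCl^-]_dilute = 2.399 × 10^-4 / 0.009858 = 0.02434 mol/L
[OCl^-]_original = 0.02434 × 500.0/24.54 = 0.4959 mol/L

0.4959 mol/L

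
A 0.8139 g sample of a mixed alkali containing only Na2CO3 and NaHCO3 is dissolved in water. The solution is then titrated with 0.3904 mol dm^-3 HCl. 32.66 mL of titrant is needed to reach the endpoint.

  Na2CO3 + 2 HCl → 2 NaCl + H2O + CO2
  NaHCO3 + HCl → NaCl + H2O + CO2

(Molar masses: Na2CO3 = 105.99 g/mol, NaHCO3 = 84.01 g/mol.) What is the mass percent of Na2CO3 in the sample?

54.01 %

n(HCl) = 0.03266 × 0.3904 = 0.01275 mol
Let x = n(Na2CO3), y = n(NaHCO3).
Titrant: 2x + 1y = 0.01275;  mass: 105.99x + 84.01y = 0.8139
Solving, x = 4.147 × 10^-3 mol, y = 4.456 × 10^-3 mol
mass of Na2CO3 = 4.147 × 10^-3 × 105.99 = 0.4396 g
% Na2CO3 = 0.4396 / 0.8139 × 100 = 54.01 %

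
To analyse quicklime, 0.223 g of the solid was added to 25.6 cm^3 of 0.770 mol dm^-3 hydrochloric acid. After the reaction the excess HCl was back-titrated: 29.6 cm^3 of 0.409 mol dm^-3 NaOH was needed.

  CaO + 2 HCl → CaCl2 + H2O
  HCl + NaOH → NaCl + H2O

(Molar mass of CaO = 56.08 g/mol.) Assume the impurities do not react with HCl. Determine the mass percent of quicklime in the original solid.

n(HCl) added = 0.0256 × 0.770 = 0.0197 mol
n(NaOH) used in back-titration = 0.0296 × 0.409 = 0.0121 mol
n(HCl) left over = 0.0121 mol (1:1 ratio)
n(HCl) consumed by analyte = 0.0197 − 0.0121 = 7.61 × 10^-3 mol
From the 1:2 ratio, n(CaO) = 1/2 × 7.61 × 10^-3 = 3.80 × 10^-3 mol
mass of CaO = 3.80 × 10^-3 × 56.08 = 0.213 g
% CaO = 0.213 / 0.223 × 100 = 95.6 %

95.6 %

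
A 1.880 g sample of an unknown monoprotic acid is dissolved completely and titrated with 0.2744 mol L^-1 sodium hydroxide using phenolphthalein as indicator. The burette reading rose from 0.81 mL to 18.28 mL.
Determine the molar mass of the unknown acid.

n(NaOH) = 0.01747 L × 0.2744 mol/L = 4.794 × 10^-3 mol
n(HA) = 4.794 × 10^-3 mol (1:1 ratio)
M = m / n = 1.880 g / 4.794 × 10^-3 mol = 392.2 g/mol

392.2 g/mol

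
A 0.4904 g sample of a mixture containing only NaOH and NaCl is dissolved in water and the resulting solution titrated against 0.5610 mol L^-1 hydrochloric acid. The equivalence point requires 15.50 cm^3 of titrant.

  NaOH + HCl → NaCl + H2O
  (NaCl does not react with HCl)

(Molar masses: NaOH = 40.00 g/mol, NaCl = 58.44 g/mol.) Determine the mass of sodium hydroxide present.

n(HCl) = 0.01550 × 0.5610 = 8.695 × 10^-3 mol
Let x = n(NaOH), y = n(NaCl).
Titrant: 1x = 8.695 × 10^-3;  mass: 40.00x + 58.44y = 0.4904
Solving, x = 8.695 × 10^-3 mol, y = 2.440 × 10^-3 mol
mass of NaOH = 8.695 × 10^-3 × 40.00 = 0.3478 g

0.3478 g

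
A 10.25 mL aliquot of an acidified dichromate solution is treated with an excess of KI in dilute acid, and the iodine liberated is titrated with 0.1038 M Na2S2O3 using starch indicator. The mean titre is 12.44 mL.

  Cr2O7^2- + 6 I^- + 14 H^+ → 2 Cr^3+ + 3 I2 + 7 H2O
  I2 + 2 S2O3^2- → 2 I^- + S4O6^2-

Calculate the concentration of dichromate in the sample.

0.02100 M

n(S2O3^2-) = 0.01244 × 0.1038 = 1.291 × 10^-3 mol
n(I2) = n(S2O3^2-)/2 = 6.456 × 10^-4 mol
From the 1:3 ratio, n(Cr2O7^2-) in the aliquot = 1/3 × 6.456 × 10^-4 = 2.152 × 10^-4 mol
[Cr2O7^2-] = 2.152 × 10^-4 / 0.01025 = 0.02100 mol/L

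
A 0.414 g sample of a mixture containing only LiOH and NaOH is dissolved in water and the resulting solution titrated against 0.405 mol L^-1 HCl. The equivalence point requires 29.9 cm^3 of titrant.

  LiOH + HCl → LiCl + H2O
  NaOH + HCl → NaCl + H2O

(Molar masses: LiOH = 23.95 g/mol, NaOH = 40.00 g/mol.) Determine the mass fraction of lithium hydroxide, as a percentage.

25.4 %

n(HCl) = 0.0299 × 0.405 = 0.0121 mol
Let x = n(LiOH), y = n(NaOH).
Titrant: 1x + 1y = 0.0121;  mass: 23.95x + 40.00y = 0.414
Solving, x = 4.39 × 10^-3 mol, y = 7.72 × 10^-3 mol
mass of LiOH = 4.39 × 10^-3 × 23.95 = 0.105 g
% LiOH = 0.105 / 0.414 × 100 = 25.4 %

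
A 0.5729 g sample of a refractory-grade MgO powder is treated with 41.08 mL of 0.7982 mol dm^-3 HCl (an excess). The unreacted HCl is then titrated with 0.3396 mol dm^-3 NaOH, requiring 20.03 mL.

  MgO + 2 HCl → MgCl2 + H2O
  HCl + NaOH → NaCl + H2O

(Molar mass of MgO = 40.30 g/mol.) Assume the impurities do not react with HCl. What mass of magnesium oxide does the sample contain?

n(HCl) added = 0.04108 × 0.7982 = 0.03279 mol
n(NaOH) used in back-titration = 0.02003 × 0.3396 = 6.802 × 10^-3 mol
n(HCl) left over = 6.802 × 10^-3 mol (1:1 ratio)
n(HCl) consumed by analyte = 0.03279 − 6.802 × 10^-3 = 0.02599 mol
From the 1:2 ratio, n(MgO) = 1/2 × 0.02599 = 0.01299 mol
mass of MgO = 0.01299 × 40.30 = 0.5237 g

0.5237 g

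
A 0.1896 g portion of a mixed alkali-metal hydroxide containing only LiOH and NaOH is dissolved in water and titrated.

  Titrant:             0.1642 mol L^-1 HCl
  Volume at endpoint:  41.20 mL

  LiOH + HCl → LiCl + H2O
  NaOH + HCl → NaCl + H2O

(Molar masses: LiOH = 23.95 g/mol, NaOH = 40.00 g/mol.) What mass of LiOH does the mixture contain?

n(HCl) = 0.04120 × 0.1642 = 6.765 × 10^-3 mol
Let x = n(LiOH), y = n(NaOH).
Titrant: 1x + 1y = 6.765 × 10^-3;  mass: 23.95x + 40.00y = 0.1896
Solving, x = 5.047 × 10^-3 mol, y = 1.718 × 10^-3 mol
mass of LiOH = 5.047 × 10^-3 × 23.95 = 0.1209 g

0.1209 g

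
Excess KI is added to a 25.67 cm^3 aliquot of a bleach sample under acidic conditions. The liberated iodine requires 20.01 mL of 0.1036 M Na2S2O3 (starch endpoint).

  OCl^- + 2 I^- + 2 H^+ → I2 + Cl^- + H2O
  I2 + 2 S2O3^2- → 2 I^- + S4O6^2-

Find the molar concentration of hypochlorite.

0.04038 M

n(S2O3^2-) = 0.02001 × 0.1036 = 2.073 × 10^-3 mol
n(I2) = n(S2O3^2-)/2 = 1.037 × 10^-3 mol
n(OCl^-) in the aliquot = 1.037 × 10^-3 mol (1:1 ratio)
[OCl^-] = 1.037 × 10^-3 / 0.02567 = 0.04038 mol/L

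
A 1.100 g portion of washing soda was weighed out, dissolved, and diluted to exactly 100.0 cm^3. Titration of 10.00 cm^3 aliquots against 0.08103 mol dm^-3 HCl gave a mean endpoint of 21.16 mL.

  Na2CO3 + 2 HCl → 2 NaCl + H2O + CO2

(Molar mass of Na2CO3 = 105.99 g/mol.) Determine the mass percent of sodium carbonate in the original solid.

n(HCl) per titration = 0.02116 × 0.08103 = 1.715 × 10^-3 mol
From the 1:2 ratio, n(Na2CO3) in each aliquot = 1/2 × 1.715 × 10^-3 = 8.573 × 10^-4 mol
n(Na2CO3) in the whole flask = 8.573 × 10^-4 × 100.0/10.00 = 8.573 × 10^-3 mol
mass of Na2CO3 = 8.573 × 10^-3 × 105.99 = 0.9086 g
% Na2CO3 = 0.9086 / 1.100 × 100 = 82.60 %

82.60 %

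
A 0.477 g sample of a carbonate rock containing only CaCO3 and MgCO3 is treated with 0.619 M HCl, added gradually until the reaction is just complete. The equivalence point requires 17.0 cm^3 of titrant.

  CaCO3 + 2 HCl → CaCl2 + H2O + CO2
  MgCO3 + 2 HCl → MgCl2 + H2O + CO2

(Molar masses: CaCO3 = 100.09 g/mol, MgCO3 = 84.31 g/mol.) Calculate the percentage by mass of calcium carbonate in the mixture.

44.4 %

n(HCl) = 0.0170 × 0.619 = 0.0105 mol
Let x = n(CaCO3), y = n(MgCO3).
Titrant: 2x + 2y = 0.0105;  mass: 100.09x + 84.31y = 0.477
Solving, x = 2.12 × 10^-3 mol, y = 3.14 × 10^-3 mol
mass of CaCO3 = 2.12 × 10^-3 × 100.09 = 0.212 g
% CaCO3 = 0.212 / 0.477 × 100 = 44.4 %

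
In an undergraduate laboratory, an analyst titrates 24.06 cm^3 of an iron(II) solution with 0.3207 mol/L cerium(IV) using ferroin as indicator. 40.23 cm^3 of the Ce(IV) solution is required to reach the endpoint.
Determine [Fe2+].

0.5362 mol/L

Ce^4+ + Fe^2+ → Ce^3+ + Fe^3+
n(Ce4+) = 0.04023 L × 0.3207 mol/L = 0.01290 mol
n(Fe2+) = 0.01290 mol (1:1 mole ratio)
[Fe2+] = 0.01290 mol / 0.02406 L = 0.5362 mol/L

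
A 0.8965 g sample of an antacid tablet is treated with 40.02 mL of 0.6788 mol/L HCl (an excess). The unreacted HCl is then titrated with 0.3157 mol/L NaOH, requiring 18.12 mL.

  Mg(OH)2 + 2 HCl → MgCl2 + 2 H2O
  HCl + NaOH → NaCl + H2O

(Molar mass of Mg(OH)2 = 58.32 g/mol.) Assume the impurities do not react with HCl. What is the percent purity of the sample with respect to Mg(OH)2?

69.75 %

n(HCl) added = 0.04002 × 0.6788 = 0.02717 mol
n(NaOH) used in back-titration = 0.01812 × 0.3157 = 5.720 × 10^-3 mol
n(HCl) left over = 5.720 × 10^-3 mol (1:1 ratio)
n(HCl) consumed by analyte = 0.02717 − 5.720 × 10^-3 = 0.02145 mol
From the 1:2 ratio, n(Mg(OH)2) = 1/2 × 0.02145 = 0.01072 mol
mass of Mg(OH)2 = 0.01072 × 58.32 = 0.6253 g
% Mg(OH)2 = 0.6253 / 0.8965 × 100 = 69.75 %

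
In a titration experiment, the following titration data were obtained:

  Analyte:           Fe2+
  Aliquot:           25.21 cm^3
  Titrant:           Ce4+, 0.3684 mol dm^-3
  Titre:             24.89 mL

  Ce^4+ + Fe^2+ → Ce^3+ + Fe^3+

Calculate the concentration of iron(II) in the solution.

0.3637 mol/L

n(Ce4+) = 0.02489 L × 0.3684 mol/L = 9.169 × 10^-3 mol
n(Fe2+) = 9.169 × 10^-3 mol (1:1 mole ratio)
[Fe2+] = 9.169 × 10^-3 mol / 0.02521 L = 0.3637 mol/L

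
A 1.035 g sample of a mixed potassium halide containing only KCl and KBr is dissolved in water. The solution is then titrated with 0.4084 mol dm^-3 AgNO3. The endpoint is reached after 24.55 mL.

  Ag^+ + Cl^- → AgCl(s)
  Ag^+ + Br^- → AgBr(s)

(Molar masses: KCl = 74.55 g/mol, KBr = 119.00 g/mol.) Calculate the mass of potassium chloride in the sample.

n(AgNO3) = 0.02455 × 0.4084 = 0.01003 mol
Let x = n(KCl), y = n(KBr).
Titrant: 1x + 1y = 0.01003;  mass: 74.55x + 119.00y = 1.035
Solving, x = 3.557 × 10^-3 mol, y = 6.469 × 10^-3 mol
mass of KCl = 3.557 × 10^-3 × 74.55 = 0.2652 g

0.2652 g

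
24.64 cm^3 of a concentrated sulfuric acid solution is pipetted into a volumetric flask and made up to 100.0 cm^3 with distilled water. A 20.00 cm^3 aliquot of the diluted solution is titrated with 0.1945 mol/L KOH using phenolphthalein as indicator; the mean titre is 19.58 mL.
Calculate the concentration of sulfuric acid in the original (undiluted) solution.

0.3864 mol/L

H2SO4 + 2 KOH → K2SO4 + 2 H2O
n(KOH) = 0.01958 × 0.1945 = 3.808 × 10^-3 mol
From the 1:2 ratio, n(H2SO4) in the aliquot = 1/2 × 3.808 × 10^-3 = 1.904 × 10^-3 mol
[H2SO4]_dilute = 1.904 × 10^-3 / 0.02000 = 0.09521 mol/L
Dilution factor = 100.0 / 24.64 = 4.058
[H2SO4]_stock = 0.09521 × 4.058 = 0.3864 mol/L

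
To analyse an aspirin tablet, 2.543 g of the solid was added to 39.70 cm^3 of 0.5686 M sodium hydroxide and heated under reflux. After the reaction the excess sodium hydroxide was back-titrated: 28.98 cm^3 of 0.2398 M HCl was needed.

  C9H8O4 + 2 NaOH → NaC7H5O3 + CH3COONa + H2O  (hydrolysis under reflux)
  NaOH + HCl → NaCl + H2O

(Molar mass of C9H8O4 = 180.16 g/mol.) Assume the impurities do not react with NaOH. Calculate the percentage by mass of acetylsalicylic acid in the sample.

55.34 %

n(NaOH) added = 0.03970 × 0.5686 = 0.02257 mol
n(HCl) used in back-titration = 0.02898 × 0.2398 = 6.949 × 10^-3 mol
n(NaOH) left over = 6.949 × 10^-3 mol (1:1 ratio)
n(NaOH) consumed by analyte = 0.02257 − 6.949 × 10^-3 = 0.01562 mol
From the 1:2 ratio, n(C9H8O4) = 1/2 × 0.01562 = 7.812 × 10^-3 mol
mass of C9H8O4 = 7.812 × 10^-3 × 180.16 = 1.407 g
% C9H8O4 = 1.407 / 2.543 × 100 = 55.34 %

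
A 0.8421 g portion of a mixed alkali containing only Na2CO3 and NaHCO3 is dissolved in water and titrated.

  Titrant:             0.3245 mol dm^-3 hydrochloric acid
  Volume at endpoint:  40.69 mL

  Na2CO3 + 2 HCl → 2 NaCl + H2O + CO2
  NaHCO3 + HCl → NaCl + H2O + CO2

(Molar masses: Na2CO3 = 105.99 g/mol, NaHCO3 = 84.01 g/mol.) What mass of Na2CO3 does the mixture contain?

0.4565 g

n(HCl) = 0.04069 × 0.3245 = 0.01320 mol
Let x = n(Na2CO3), y = n(NaHCO3).
Titrant: 2x + 1y = 0.01320;  mass: 105.99x + 84.01y = 0.8421
Solving, x = 4.307 × 10^-3 mol, y = 4.590 × 10^-3 mol
mass of Na2CO3 = 4.307 × 10^-3 × 105.99 = 0.4565 g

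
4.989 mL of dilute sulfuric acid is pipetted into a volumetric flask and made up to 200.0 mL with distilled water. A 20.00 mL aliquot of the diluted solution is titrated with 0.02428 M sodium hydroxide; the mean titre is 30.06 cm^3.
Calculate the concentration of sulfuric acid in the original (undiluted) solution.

H2SO4 + 2 NaOH → Na2SO4 + 2 H2O
n(NaOH) = 0.03006 × 0.02428 = 7.299 × 10^-4 mol
From the 1:2 ratio, n(H2SO4) in the aliquot = 1/2 × 7.299 × 10^-4 = 3.649 × 10^-4 mol
[H2SO4]_dilute = 3.649 × 10^-4 / 0.02000 = 0.01825 mol/L
Dilution factor = 200.0 / 4.989 = 40.09
[H2SO4]_stock = 0.01825 × 40.09 = 0.7315 mol/L

0.7315 M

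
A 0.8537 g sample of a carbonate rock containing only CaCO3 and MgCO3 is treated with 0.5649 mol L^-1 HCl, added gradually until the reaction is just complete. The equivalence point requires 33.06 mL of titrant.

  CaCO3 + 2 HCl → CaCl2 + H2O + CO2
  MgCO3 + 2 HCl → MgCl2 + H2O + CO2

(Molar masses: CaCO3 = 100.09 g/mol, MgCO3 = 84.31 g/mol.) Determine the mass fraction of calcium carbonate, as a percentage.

49.36 %

n(HCl) = 0.03306 × 0.5649 = 0.01868 mol
Let x = n(CaCO3), y = n(MgCO3).
Titrant: 2x + 2y = 0.01868;  mass: 100.09x + 84.31y = 0.8537
Solving, x = 4.210 × 10^-3 mol, y = 5.128 × 10^-3 mol
mass of CaCO3 = 4.210 × 10^-3 × 100.09 = 0.4214 g
% CaCO3 = 0.4214 / 0.8537 × 100 = 49.36 %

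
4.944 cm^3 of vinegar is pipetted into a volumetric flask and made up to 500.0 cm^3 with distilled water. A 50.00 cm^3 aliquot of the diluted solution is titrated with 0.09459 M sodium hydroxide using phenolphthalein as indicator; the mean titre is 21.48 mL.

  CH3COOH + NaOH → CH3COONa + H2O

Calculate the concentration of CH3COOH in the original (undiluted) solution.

n(NaOH) = 0.02148 × 0.09459 = 2.032 × 10^-3 mol
n(CH3COOH) in the aliquot = 2.032 × 10^-3 mol (1:1 ratio)
[CH3COOH]_dilute = 2.032 × 10^-3 / 0.05000 = 0.04064 mol/L
Dilution factor = 500.0 / 4.944 = 101.1
[CH3COOH]_stock = 0.04064 × 101.1 = 4.110 mol/L

4.110 M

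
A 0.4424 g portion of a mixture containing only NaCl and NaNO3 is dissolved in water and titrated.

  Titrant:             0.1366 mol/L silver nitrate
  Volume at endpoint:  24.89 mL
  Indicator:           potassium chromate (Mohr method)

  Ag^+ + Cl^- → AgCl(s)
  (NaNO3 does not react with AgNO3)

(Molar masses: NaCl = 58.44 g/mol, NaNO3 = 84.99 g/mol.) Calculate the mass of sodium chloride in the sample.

n(AgNO3) = 0.02489 × 0.1366 = 3.400 × 10^-3 mol
Let x = n(NaCl), y = n(NaNO3).
Titrant: 1x = 3.400 × 10^-3;  mass: 58.44x + 84.99y = 0.4424
Solving, x = 3.400 × 10^-3 mol, y = 2.867 × 10^-3 mol
mass of NaCl = 3.400 × 10^-3 × 58.44 = 0.1987 g

0.1987 g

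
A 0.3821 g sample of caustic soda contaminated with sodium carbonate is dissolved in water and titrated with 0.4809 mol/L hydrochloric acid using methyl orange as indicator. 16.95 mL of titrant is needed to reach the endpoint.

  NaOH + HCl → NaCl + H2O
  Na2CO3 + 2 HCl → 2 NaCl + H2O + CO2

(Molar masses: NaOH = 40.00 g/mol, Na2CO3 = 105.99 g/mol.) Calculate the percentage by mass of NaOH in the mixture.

40.18 %

n(HCl) = 0.01695 × 0.4809 = 8.151 × 10^-3 mol
Let x = n(NaOH), y = n(Na2CO3).
Titrant: 1x + 2y = 8.151 × 10^-3;  mass: 40.00x + 105.99y = 0.3821
Solving, x = 3.838 × 10^-3 mol, y = 2.157 × 10^-3 mol
mass of NaOH = 3.838 × 10^-3 × 40.00 = 0.1535 g
% NaOH = 0.1535 / 0.3821 × 100 = 40.18 %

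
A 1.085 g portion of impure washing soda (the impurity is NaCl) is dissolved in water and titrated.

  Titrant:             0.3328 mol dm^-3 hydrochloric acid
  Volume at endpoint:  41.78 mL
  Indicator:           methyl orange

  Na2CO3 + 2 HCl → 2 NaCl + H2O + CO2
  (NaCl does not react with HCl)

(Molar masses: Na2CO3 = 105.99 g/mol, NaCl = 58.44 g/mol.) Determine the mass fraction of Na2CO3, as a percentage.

n(HCl) = 0.04178 × 0.3328 = 0.01390 mol
Let x = n(Na2CO3), y = n(NaCl).
Titrant: 2x = 0.01390;  mass: 105.99x + 58.44y = 1.085
Solving, x = 6.952 × 10^-3 mol, y = 5.957 × 10^-3 mol
mass of Na2CO3 = 6.952 × 10^-3 × 105.99 = 0.7369 g
% Na2CO3 = 0.7369 / 1.085 × 100 = 67.91 %

67.91 %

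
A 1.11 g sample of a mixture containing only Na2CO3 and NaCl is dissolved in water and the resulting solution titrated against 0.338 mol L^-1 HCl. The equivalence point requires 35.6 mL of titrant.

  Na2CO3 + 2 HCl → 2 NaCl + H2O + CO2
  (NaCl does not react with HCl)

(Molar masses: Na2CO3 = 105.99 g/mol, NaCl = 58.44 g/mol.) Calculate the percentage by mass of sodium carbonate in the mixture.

57.4 %

n(HCl) = 0.0356 × 0.338 = 0.0120 mol
Let x = n(Na2CO3), y = n(NaCl).
Titrant: 2x = 0.0120;  mass: 105.99x + 58.44y = 1.11
Solving, x = 6.02 × 10^-3 mol, y = 8.08 × 10^-3 mol
mass of Na2CO3 = 6.02 × 10^-3 × 105.99 = 0.638 g
% Na2CO3 = 0.638 / 1.11 × 100 = 57.4 %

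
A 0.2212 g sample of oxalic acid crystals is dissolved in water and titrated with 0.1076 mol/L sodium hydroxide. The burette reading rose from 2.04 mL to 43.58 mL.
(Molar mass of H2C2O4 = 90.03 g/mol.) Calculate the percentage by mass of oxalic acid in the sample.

H2C2O4 + 2 NaOH → Na2C2O4 + 2 H2O
n(NaOH) = 0.04154 L × 0.1076 mol/L = 4.470 × 10^-3 mol
From the 1:2 ratio, n(H2C2O4) = 1/2 × 4.470 × 10^-3 = 2.235 × 10^-3 mol
mass of H2C2O4 = 2.235 × 10^-3 × 90.03 g/mol = 0.2012 g
% H2C2O4 = 0.2012 / 0.2212 × 100 = 90.96 %

90.96 %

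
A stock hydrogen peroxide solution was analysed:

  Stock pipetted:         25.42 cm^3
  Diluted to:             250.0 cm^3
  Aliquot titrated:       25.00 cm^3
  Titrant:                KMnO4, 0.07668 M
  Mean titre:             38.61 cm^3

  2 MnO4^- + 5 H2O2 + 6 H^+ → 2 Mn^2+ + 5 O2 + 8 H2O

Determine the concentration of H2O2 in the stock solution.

2.912 M

n(KMnO4) = 0.03861 × 0.07668 = 2.961 × 10^-3 mol
From the 5:2 ratio, n(H2O2) in the aliquot = 5/2 × 2.961 × 10^-3 = 7.402 × 10^-3 mol
[H2O2]_dilute = 7.402 × 10^-3 / 0.02500 = 0.2961 mol/L
Dilution factor = 250.0 / 25.42 = 9.835
[H2O2]_stock = 0.2961 × 9.835 = 2.912 mol/L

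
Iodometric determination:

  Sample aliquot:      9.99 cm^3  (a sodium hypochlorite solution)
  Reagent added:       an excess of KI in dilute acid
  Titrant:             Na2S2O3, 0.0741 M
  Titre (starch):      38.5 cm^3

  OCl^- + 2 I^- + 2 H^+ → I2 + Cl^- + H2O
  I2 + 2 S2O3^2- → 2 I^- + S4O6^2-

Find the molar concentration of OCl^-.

n(S2O3^2-) = 0.0385 × 0.0741 = 2.85 × 10^-3 mol
n(I2) = n(S2O3^2-)/2 = 1.43 × 10^-3 mol
n(OCl^-) in the aliquot = 1.43 × 10^-3 mol (1:1 ratio)
[OCl^-] = 1.43 × 10^-3 / 0.00999 = 0.143 mol/L

0.143 M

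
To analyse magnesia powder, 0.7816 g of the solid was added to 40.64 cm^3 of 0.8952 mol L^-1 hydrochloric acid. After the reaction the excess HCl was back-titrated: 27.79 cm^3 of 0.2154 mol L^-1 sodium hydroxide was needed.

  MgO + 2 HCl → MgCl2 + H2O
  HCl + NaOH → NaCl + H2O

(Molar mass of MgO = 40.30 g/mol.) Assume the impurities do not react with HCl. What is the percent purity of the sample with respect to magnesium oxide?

n(HCl) added = 0.04064 × 0.8952 = 0.03638 mol
n(NaOH) used in back-titration = 0.02779 × 0.2154 = 5.986 × 10^-3 mol
n(HCl) left over = 5.986 × 10^-3 mol (1:1 ratio)
n(HCl) consumed by analyte = 0.03638 − 5.986 × 10^-3 = 0.03039 mol
From the 1:2 ratio, n(MgO) = 1/2 × 0.03039 = 0.01520 mol
mass of MgO = 0.01520 × 40.30 = 0.6125 g
% MgO = 0.6125 / 0.7816 × 100 = 78.36 %

78.36 %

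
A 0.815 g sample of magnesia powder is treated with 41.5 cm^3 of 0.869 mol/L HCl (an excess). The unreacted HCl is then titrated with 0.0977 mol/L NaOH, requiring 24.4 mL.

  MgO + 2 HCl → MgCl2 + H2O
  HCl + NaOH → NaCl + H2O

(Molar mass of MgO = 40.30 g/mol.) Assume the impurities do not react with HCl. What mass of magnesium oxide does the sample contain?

0.679 g

n(HCl) added = 0.0415 × 0.869 = 0.0361 mol
n(NaOH) used in back-titration = 0.0244 × 0.0977 = 2.38 × 10^-3 mol
n(HCl) left over = 2.38 × 10^-3 mol (1:1 ratio)
n(HCl) consumed by analyte = 0.0361 − 2.38 × 10^-3 = 0.0337 mol
From the 1:2 ratio, n(MgO) = 1/2 × 0.0337 = 0.0168 mol
mass of MgO = 0.0168 × 40.30 = 0.679 g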